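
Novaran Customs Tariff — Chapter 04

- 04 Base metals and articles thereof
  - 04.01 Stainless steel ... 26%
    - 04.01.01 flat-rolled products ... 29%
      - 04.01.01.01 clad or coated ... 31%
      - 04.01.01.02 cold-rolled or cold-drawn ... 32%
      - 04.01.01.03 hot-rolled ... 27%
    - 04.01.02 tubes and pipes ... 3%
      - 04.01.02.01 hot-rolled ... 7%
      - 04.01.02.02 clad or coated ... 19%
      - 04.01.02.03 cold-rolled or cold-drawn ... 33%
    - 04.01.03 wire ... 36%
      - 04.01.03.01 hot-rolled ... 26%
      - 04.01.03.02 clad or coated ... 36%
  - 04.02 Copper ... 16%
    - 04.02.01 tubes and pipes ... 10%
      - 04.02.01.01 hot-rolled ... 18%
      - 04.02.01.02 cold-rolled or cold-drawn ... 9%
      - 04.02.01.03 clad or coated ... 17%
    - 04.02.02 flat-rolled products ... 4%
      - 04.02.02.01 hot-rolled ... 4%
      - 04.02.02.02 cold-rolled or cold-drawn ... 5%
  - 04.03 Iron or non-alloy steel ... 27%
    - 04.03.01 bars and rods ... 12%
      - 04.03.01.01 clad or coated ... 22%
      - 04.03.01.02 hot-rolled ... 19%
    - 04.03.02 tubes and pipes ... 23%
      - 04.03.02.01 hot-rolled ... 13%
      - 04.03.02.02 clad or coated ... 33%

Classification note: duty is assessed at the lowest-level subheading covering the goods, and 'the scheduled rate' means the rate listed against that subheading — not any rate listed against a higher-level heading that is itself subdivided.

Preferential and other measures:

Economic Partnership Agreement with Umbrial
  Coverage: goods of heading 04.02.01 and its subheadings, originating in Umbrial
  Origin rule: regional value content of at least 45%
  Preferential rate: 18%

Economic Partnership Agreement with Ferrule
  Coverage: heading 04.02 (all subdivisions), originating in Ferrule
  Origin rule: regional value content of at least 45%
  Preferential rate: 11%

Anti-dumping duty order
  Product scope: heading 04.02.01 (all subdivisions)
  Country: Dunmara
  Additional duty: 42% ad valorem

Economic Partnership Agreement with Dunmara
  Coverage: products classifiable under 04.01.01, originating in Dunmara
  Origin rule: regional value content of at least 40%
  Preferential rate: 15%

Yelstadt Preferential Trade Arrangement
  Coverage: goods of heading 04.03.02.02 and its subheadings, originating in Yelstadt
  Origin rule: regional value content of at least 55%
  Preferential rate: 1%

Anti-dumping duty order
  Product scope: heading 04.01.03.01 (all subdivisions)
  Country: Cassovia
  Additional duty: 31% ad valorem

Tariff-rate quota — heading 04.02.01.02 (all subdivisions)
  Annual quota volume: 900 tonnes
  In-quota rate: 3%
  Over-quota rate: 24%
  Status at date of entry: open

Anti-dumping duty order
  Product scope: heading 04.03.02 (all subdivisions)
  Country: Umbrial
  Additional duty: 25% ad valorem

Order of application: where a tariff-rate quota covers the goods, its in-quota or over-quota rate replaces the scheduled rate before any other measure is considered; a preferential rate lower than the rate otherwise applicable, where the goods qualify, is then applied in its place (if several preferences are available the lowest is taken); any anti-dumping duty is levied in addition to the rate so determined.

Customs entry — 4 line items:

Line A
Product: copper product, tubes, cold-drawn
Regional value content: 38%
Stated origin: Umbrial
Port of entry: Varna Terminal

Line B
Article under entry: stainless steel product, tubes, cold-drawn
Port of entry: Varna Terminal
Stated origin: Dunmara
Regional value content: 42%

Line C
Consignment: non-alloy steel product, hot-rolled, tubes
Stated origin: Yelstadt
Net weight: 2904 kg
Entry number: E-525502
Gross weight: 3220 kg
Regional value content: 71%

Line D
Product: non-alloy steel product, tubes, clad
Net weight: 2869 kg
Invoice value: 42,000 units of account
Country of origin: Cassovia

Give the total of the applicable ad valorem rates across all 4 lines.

Line A: copper → 04.02; tubes → 04.02.01; cold-drawn → 04.02.01.02. Scheduled 9%. quota on 04.02.01.02 open → in-quota 3%; Umbrial agreement on 04.02.01: RVC < 45%. → 3%.
Line B: stainless steel → 04.01; tubes → 04.01.02; cold-drawn → 04.01.02.03. Scheduled 33%. Dunmara agreement on 04.01.01: 04.01.02.03 not covered. → 33%.
Line C: non-alloy steel → 04.03; tubes → 04.03.02; hot-rolled → 04.03.02.01. Scheduled 13%. Yelstadt agreement on 04.03.02.02: 04.03.02.01 not covered. → 13%.
Line D: non-alloy steel → 04.03; tubes → 04.03.02; clad → 04.03.02.02. Scheduled 33%. No special measure applies. → 33%.
Sum: 3% + 33% + 13% + 33% = 82%.

82%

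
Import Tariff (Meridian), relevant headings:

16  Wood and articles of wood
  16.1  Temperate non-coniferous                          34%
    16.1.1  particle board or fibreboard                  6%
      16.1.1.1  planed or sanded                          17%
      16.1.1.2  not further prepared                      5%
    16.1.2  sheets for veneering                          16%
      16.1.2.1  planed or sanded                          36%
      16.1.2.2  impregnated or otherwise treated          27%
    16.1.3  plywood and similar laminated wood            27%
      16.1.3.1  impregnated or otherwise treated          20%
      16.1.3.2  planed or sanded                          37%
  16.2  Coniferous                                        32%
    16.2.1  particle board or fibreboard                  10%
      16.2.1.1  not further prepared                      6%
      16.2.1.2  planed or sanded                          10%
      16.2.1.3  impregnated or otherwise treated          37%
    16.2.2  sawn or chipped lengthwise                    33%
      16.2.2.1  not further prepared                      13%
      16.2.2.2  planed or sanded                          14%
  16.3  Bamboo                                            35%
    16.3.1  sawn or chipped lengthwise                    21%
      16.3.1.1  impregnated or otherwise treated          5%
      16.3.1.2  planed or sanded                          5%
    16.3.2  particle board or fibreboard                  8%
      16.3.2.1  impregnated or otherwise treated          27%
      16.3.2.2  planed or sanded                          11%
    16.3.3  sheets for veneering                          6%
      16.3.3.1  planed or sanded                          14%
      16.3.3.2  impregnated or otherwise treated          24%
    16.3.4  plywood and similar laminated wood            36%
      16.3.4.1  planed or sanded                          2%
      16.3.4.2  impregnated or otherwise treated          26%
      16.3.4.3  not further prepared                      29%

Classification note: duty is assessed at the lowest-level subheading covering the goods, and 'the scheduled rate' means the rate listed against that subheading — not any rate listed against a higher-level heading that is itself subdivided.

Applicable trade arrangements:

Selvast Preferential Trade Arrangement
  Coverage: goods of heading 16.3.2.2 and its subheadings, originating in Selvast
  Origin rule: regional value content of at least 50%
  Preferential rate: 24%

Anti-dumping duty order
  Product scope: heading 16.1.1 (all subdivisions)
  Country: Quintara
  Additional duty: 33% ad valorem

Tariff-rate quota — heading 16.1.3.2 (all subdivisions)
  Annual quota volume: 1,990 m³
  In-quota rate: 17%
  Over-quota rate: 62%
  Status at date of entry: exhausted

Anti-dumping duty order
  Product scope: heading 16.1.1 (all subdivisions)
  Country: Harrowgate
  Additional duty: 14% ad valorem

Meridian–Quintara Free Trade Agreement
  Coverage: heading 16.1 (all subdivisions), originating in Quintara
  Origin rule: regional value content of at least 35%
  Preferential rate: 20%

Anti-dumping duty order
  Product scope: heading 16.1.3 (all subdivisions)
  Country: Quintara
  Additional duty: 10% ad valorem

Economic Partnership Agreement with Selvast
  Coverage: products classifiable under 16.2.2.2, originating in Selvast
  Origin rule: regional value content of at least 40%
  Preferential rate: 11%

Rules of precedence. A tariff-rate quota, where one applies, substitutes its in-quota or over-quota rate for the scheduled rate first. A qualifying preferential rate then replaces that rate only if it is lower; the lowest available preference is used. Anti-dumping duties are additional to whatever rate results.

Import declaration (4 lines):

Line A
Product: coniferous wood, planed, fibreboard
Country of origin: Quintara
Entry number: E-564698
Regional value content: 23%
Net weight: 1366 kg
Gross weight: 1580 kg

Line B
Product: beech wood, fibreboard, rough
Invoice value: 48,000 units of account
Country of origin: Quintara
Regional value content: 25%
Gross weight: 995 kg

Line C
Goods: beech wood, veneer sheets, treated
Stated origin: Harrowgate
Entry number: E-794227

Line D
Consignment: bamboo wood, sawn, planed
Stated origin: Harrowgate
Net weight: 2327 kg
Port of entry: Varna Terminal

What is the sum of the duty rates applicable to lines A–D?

80%

Line A: coniferous → 16.2; fibreboard → 16.2.1; planed → 16.2.1.2. Scheduled 10%. Quintara agreement on 16.1: 16.2.1.2 not covered. → 10%.
Line B: beech → 16.1; fibreboard → 16.1.1; rough → 16.1.1.2. Scheduled 5%. Quintara agreement on 16.1: RVC < 35%; anti-dumping (Quintara, 16.1.1): +33%; total 5% + 33% = 38%. → 38%.
Line C: beech → 16.1; veneer sheets → 16.1.2; treated → 16.1.2.2. Scheduled 27%. No special measure applies. → 27%.
Line D: bamboo → 16.3; sawn → 16.3.1; planed → 16.3.1.2. Scheduled 5%. No special measure applies. → 5%.
Sum: 10% + 38% + 27% + 5% = 80%.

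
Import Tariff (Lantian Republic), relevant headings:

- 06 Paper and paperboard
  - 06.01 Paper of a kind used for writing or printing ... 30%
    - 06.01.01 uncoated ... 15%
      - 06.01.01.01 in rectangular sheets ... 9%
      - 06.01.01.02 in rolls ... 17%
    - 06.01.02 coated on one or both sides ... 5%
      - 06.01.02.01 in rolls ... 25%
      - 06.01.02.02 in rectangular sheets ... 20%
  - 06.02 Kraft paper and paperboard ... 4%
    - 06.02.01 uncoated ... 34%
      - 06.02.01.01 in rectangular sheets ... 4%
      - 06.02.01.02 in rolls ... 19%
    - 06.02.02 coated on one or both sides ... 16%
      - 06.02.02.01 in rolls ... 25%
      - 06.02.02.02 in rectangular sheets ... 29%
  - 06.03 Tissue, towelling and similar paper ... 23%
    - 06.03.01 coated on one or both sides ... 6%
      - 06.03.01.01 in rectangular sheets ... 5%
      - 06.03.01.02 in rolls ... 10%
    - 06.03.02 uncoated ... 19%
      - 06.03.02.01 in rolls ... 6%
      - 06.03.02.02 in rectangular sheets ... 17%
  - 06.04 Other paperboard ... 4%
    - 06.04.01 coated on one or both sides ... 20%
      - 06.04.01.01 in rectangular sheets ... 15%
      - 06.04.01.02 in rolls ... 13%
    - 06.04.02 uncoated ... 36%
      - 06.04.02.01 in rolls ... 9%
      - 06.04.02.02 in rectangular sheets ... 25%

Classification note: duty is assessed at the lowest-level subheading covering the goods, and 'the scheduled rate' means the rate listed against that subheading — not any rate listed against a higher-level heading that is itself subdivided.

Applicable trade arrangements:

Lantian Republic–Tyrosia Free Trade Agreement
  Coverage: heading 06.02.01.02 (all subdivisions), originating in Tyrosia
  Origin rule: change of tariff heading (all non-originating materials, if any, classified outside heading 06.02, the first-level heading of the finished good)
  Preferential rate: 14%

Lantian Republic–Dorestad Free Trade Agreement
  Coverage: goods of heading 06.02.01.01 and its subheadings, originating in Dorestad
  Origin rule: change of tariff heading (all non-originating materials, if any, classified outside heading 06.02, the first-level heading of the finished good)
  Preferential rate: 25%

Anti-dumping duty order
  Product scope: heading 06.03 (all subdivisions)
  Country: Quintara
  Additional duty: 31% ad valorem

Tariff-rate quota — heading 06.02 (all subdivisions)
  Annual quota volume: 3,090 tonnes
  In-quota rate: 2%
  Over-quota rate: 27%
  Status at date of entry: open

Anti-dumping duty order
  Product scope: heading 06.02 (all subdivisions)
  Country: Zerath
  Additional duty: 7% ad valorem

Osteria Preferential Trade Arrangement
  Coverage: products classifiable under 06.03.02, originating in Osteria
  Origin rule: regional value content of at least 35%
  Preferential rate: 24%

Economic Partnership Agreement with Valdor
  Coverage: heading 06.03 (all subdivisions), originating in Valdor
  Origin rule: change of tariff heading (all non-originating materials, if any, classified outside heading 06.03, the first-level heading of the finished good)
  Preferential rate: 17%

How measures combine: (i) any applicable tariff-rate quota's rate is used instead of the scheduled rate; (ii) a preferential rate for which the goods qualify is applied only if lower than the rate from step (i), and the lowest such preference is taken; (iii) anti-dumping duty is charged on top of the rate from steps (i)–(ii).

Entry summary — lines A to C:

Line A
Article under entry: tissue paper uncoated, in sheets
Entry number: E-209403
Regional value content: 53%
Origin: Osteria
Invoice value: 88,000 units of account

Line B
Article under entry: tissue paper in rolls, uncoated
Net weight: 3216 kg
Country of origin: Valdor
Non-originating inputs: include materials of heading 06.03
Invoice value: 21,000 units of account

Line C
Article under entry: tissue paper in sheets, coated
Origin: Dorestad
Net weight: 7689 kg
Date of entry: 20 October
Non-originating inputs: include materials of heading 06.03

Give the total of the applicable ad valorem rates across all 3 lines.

28%

Line A: tissue paper → 06.03; uncoated → 06.03.02; in sheets → 06.03.02.02. Scheduled 17%. Osteria agreement on 06.03.02: RVC ≥ 35% → 24% available; preference 24% not lower than 17% → no reduction. → 17%.
Line B: tissue paper → 06.03; uncoated → 06.03.02; in rolls → 06.03.02.01. Scheduled 6%. Valdor agreement on 06.03: CTH not met. → 6%.
Line C: tissue paper → 06.03; coated → 06.03.01; in sheets → 06.03.01.01. Scheduled 5%. Dorestad agreement on 06.02.01.01: 06.03.01.01 not covered. → 5%.
Sum: 17% + 6% + 5% = 28%.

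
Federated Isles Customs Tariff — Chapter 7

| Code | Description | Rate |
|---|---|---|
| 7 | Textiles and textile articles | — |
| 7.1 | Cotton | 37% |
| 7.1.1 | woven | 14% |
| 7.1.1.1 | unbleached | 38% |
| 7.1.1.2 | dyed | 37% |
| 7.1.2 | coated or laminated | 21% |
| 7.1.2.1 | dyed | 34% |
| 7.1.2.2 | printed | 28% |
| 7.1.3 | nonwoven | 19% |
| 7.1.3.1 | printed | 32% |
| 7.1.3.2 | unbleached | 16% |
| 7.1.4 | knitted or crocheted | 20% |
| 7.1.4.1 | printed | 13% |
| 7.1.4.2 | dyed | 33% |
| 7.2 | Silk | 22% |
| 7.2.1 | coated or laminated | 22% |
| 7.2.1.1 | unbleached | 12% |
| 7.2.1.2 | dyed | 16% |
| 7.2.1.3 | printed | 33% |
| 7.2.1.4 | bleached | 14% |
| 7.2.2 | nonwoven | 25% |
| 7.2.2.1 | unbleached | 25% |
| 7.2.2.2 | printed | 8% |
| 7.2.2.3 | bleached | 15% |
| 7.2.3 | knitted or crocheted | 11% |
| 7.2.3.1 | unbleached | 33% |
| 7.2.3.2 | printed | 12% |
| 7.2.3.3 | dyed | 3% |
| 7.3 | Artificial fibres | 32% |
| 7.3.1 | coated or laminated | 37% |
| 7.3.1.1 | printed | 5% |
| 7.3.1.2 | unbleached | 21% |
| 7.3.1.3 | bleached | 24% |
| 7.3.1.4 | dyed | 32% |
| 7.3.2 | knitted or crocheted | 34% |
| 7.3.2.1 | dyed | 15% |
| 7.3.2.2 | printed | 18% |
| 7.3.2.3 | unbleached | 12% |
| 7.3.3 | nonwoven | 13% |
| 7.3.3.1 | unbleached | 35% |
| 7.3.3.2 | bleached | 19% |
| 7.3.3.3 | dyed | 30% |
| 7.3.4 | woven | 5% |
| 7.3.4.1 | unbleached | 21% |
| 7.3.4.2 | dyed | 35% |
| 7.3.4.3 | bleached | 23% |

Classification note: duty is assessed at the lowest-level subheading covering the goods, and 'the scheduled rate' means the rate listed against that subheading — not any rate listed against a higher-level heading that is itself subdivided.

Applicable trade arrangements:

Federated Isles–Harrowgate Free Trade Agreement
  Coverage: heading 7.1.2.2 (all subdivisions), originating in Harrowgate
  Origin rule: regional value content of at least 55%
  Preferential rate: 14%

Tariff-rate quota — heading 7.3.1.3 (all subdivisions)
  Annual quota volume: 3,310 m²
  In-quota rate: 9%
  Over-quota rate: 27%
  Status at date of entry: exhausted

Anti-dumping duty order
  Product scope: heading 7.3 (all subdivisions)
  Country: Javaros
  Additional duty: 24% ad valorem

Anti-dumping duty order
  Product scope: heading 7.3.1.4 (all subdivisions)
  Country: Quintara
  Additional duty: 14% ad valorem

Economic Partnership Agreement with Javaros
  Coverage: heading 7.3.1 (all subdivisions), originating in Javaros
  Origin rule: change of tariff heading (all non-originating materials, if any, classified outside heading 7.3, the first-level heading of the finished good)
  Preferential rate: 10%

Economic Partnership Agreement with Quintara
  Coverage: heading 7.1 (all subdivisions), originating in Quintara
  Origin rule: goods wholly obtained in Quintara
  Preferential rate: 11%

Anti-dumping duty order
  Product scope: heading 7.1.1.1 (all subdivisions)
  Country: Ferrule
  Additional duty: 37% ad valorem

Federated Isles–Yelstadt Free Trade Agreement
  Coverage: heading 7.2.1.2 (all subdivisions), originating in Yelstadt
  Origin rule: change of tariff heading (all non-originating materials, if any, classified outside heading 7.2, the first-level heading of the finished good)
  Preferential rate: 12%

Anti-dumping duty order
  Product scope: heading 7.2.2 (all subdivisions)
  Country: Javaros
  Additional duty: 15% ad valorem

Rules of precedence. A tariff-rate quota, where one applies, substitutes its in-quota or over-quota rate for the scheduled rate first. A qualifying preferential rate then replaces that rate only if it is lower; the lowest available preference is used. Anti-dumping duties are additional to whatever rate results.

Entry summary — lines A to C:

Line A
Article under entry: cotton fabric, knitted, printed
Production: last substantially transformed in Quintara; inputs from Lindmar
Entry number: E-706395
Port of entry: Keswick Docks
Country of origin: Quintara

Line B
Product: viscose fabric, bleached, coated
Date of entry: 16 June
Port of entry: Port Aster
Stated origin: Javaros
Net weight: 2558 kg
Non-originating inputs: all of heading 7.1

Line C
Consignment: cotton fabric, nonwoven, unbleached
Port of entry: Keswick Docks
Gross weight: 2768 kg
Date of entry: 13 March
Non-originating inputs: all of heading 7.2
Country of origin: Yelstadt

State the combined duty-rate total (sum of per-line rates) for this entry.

63%

Line A: cotton → 7.1; knitted → 7.1.4; printed → 7.1.4.1. Scheduled 13%. Quintara agreement on 7.1: not wholly obtained. → 13%.
Line B: viscose → 7.3; coated → 7.3.1; bleached → 7.3.1.3. Scheduled 24%. quota on 7.3.1.3 exhausted → over-quota 27%; Javaros agreement on 7.3.1: CTH met → 10% available; preferential 10%; anti-dumping (Javaros, 7.3): +24%; total 10% + 24% = 34%. → 34%.
Line C: cotton → 7.1; nonwoven → 7.1.3; unbleached → 7.1.3.2. Scheduled 16%. Yelstadt agreement on 7.2.1.2: 7.1.3.2 not covered. → 16%.
Sum: 13% + 34% + 16% = 63%.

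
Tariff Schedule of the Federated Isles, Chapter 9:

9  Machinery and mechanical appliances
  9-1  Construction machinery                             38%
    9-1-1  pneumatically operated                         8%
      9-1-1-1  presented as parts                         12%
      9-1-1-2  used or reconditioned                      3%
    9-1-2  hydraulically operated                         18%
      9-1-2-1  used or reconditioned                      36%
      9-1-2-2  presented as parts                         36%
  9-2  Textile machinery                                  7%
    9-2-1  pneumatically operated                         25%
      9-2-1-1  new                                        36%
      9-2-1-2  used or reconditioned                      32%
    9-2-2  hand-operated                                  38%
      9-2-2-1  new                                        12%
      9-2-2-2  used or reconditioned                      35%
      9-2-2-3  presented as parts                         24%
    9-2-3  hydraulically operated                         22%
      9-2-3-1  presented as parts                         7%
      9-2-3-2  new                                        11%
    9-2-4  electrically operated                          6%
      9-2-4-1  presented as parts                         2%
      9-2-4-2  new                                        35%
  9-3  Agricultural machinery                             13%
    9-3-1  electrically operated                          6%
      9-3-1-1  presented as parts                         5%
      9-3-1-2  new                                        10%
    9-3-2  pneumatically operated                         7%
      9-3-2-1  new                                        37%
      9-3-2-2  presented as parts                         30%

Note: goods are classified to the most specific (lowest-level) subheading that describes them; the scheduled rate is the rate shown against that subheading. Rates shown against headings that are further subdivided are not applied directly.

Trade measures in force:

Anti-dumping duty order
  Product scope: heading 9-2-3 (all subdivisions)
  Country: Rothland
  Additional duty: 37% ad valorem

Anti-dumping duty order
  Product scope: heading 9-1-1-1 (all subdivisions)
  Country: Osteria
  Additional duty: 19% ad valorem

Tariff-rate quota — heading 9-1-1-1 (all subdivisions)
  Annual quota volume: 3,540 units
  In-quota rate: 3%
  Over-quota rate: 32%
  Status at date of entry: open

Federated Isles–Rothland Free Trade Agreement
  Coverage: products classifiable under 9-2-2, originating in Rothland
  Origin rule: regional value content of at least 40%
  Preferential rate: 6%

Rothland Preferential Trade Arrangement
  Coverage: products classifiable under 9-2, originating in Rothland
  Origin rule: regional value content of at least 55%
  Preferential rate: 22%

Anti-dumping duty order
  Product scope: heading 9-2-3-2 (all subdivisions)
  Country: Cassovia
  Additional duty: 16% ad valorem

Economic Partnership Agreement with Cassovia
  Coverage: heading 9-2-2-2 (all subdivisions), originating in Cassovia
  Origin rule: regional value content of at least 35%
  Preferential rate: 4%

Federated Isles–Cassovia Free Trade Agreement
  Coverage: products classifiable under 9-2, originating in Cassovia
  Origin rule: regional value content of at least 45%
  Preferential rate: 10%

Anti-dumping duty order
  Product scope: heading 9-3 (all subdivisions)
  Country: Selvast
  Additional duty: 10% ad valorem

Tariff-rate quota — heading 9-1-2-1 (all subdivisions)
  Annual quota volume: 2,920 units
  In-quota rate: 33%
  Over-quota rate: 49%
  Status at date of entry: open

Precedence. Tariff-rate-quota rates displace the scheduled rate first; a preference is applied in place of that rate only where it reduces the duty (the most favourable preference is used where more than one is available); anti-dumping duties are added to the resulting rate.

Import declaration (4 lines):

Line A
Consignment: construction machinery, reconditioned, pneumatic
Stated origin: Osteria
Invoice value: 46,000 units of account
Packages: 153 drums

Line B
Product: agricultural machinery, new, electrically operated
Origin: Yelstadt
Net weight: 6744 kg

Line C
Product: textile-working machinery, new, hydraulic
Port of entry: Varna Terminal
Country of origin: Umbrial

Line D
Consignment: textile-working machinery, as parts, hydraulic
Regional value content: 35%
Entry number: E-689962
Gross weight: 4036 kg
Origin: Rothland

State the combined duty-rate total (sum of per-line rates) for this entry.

68%

Line A: construction → 9-1; pneumatic → 9-1-1; reconditioned → 9-1-1-2. Scheduled 3%. No special measure applies. → 3%.
Line B: agricultural → 9-3; electrically operated → 9-3-1; new → 9-3-1-2. Scheduled 10%. No special measure applies. → 10%.
Line C: textile-working → 9-2; hydraulic → 9-2-3; new → 9-2-3-2. Scheduled 11%. No special measure applies. → 11%.
Line D: textile-working → 9-2; hydraulic → 9-2-3; as parts → 9-2-3-1. Scheduled 7%. Rothland agreement on 9-2-2: 9-2-3-1 not covered; Rothland agreement on 9-2: RVC < 55%; anti-dumping (Rothland, 9-2-3): +37%; total 7% + 37% = 44%. → 44%.
Sum: 3% + 10% + 11% + 44% = 68%.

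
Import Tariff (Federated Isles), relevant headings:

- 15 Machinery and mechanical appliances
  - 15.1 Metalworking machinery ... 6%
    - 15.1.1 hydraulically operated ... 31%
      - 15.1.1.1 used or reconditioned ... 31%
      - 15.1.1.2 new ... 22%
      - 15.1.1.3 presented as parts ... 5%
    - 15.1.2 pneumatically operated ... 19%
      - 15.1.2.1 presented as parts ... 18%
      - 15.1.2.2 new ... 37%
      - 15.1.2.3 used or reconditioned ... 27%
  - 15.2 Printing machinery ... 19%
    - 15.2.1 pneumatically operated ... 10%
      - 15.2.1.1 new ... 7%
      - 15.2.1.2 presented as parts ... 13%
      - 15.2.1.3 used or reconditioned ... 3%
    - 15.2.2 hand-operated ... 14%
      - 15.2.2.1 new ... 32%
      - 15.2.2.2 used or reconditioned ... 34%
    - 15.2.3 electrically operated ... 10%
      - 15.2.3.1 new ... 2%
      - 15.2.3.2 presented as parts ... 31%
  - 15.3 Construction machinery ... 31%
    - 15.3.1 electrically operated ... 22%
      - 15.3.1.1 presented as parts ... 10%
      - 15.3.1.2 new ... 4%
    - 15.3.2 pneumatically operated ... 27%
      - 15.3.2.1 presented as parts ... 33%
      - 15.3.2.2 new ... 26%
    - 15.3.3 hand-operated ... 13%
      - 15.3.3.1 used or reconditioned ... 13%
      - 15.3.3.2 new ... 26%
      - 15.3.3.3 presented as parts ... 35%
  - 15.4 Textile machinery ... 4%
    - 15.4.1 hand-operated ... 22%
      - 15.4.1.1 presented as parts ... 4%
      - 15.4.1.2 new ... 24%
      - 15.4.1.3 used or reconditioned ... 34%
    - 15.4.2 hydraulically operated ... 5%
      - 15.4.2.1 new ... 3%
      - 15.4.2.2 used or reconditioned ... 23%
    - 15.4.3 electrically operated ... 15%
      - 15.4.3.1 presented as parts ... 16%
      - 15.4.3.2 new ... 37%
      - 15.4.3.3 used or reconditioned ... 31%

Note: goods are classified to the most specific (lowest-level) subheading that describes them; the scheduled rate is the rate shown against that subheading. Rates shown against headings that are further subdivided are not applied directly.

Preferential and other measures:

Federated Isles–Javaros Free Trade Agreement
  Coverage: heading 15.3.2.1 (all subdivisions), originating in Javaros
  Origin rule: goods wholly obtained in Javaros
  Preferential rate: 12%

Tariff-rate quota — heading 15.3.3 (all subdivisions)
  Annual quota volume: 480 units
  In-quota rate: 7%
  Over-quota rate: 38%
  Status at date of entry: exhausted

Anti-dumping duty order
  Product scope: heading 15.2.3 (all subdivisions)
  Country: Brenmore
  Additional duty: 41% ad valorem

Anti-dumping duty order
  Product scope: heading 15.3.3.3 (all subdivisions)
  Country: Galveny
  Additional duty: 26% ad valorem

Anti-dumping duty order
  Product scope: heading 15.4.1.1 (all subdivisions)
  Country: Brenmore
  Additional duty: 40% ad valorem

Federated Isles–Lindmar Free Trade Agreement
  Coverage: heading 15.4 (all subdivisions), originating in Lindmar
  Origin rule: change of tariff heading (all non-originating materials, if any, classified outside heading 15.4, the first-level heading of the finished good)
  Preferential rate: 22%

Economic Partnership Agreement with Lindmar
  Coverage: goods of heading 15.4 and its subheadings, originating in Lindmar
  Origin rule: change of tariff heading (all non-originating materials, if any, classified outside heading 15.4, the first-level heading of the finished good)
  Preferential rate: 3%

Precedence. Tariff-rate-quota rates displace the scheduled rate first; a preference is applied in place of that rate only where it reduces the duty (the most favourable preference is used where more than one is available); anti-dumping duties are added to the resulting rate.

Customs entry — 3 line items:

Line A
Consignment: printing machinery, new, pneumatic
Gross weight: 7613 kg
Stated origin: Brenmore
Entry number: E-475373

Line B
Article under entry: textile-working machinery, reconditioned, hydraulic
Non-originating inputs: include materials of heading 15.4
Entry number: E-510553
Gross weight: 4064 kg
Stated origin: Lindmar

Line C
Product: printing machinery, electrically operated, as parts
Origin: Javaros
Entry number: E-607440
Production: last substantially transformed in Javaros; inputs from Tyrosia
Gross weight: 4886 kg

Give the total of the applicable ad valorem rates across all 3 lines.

Line A: printing → 15.2; pneumatic → 15.2.1; new → 15.2.1.1. Scheduled 7%. No special measure applies. → 7%.
Line B: textile-working → 15.4; hydraulic → 15.4.2; reconditioned → 15.4.2.2. Scheduled 23%. Lindmar agreement on 15.4: CTH not met; Lindmar agreement on 15.4: CTH not met. → 23%.
Line C: printing → 15.2; electrically operated → 15.2.3; as parts → 15.2.3.2. Scheduled 31%. Javaros agreement on 15.3.2.1: 15.2.3.2 not covered. → 31%.
Sum: 7% + 23% + 31% = 61%.

61%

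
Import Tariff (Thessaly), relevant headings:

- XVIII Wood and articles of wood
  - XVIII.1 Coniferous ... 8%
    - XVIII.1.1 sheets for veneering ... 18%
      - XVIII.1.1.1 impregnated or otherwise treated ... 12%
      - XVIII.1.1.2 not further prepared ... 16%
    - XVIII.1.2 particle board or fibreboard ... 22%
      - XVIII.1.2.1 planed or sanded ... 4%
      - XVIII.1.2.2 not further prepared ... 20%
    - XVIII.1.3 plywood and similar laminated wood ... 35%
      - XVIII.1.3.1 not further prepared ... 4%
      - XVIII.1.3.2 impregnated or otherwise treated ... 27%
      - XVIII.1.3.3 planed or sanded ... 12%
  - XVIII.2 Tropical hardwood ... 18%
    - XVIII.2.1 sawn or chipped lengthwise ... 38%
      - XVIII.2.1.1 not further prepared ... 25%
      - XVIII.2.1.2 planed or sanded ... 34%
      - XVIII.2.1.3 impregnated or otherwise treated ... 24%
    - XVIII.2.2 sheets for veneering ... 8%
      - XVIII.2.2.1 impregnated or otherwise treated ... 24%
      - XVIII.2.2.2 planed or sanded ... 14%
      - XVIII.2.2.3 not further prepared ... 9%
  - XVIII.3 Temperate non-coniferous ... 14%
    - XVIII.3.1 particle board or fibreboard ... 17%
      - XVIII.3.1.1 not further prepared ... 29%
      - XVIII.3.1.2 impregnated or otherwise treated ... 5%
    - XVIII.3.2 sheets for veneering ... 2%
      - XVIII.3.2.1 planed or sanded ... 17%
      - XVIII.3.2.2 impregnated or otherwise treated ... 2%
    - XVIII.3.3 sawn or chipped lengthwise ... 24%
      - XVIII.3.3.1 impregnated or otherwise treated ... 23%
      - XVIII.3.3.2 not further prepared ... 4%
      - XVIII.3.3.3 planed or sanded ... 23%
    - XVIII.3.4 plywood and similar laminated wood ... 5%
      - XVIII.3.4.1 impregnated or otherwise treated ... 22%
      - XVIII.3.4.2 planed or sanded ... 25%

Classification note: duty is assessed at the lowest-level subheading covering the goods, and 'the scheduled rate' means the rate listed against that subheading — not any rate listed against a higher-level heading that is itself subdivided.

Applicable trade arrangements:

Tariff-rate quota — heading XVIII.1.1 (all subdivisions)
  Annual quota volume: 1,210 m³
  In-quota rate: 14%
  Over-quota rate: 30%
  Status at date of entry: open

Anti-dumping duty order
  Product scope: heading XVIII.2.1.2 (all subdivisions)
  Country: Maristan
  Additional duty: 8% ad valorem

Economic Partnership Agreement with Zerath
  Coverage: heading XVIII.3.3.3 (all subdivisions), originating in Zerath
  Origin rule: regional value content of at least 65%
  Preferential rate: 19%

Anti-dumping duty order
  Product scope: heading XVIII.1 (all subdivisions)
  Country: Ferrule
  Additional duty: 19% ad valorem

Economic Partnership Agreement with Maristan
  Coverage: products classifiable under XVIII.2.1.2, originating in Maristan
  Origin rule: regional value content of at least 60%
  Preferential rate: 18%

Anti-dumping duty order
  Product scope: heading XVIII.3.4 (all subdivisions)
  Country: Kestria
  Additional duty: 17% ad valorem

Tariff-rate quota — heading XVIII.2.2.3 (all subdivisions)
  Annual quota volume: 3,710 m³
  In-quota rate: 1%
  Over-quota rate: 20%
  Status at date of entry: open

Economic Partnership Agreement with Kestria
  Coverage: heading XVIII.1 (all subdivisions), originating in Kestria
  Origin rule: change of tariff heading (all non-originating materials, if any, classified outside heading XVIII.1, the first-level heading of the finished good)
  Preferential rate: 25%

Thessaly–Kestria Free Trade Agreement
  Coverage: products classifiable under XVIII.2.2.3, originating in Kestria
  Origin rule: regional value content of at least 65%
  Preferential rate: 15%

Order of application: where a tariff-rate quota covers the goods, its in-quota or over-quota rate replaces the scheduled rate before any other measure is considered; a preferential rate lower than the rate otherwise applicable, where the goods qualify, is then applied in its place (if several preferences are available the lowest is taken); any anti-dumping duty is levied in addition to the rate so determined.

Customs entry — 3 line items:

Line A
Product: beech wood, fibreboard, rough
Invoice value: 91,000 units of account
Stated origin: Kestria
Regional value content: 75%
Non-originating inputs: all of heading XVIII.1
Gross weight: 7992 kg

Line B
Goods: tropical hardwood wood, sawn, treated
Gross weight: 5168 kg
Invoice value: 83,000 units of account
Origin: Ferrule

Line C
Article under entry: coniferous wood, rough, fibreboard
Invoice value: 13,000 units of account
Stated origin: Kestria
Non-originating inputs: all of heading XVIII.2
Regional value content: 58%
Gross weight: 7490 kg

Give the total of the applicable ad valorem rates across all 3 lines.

73%

Line A: beech → XVIII.3; fibreboard → XVIII.3.1; rough → XVIII.3.1.1. Scheduled 29%. Kestria agreement on XVIII.1: XVIII.3.1.1 not covered; Kestria agreement on XVIII.2.2.3: XVIII.3.1.1 not covered. → 29%.
Line B: tropical hardwood → XVIII.2; sawn → XVIII.2.1; treated → XVIII.2.1.3. Scheduled 24%. No special measure applies. → 24%.
Line C: coniferous → XVIII.1; fibreboard → XVIII.1.2; rough → XVIII.1.2.2. Scheduled 20%. Kestria agreement on XVIII.1: CTH met → 25% available; Kestria agreement on XVIII.2.2.3: XVIII.1.2.2 not covered; preference 25% not lower than 20% → no reduction. → 20%.
Sum: 29% + 24% + 20% = 73%.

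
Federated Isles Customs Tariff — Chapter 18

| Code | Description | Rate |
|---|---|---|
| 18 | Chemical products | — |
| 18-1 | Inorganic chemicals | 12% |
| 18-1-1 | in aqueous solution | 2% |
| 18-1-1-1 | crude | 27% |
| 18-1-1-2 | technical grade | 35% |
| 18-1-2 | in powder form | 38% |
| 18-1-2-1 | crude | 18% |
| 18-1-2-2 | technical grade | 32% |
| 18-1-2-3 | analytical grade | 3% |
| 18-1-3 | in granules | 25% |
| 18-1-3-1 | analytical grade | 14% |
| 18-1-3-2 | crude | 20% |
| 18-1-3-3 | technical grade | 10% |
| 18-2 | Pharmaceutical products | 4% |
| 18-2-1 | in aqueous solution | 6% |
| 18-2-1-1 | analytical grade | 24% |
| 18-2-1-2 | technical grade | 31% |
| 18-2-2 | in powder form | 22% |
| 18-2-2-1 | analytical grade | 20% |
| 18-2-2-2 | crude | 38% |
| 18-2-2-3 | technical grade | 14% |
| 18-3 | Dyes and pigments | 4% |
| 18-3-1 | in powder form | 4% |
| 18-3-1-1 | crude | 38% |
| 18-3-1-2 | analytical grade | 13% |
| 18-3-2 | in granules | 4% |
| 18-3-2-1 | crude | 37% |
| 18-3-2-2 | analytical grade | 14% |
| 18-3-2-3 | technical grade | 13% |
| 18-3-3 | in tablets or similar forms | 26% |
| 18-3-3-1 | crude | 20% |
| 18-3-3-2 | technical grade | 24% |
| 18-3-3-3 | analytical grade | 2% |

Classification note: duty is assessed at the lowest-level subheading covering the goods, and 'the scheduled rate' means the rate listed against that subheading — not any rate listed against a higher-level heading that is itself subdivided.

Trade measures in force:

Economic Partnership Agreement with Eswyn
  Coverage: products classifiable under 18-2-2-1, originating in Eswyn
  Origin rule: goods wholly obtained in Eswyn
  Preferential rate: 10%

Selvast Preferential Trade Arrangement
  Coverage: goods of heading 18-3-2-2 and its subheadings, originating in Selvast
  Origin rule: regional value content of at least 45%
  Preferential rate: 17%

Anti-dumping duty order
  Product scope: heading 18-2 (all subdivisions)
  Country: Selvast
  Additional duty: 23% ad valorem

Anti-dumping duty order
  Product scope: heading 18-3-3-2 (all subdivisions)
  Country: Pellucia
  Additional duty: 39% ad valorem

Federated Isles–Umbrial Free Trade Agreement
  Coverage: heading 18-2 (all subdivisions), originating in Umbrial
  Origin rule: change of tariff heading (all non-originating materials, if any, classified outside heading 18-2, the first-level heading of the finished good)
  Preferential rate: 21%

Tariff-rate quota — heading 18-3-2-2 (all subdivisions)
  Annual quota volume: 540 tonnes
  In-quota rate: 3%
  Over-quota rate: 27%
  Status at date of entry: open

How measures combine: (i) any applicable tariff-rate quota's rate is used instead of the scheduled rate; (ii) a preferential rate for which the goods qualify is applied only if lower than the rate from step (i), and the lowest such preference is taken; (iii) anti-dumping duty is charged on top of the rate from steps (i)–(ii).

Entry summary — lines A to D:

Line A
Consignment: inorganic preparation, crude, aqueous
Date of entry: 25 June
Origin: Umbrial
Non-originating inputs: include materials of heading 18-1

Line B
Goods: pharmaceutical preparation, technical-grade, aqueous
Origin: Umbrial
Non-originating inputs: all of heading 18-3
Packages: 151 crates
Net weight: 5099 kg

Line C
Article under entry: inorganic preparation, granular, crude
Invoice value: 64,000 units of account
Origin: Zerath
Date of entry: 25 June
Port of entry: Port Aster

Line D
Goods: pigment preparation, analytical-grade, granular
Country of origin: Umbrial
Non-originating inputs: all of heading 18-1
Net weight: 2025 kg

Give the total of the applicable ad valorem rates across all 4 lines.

71%

Line A: inorganic → 18-1; aqueous → 18-1-1; crude → 18-1-1-1. Scheduled 27%. Umbrial agreement on 18-2: 18-1-1-1 not covered. → 27%.
Line B: pharmaceutical → 18-2; aqueous → 18-2-1; technical-grade → 18-2-1-2. Scheduled 31%. Umbrial agreement on 18-2: CTH met → 21% available; preferential 21%. → 21%.
Line C: inorganic → 18-1; granular → 18-1-3; crude → 18-1-3-2. Scheduled 20%. No special measure applies. → 20%.
Line D: pigment → 18-3; granular → 18-3-2; analytical-grade → 18-3-2-2. Scheduled 14%. quota on 18-3-2-2 open → in-quota 3%; Umbrial agreement on 18-2: 18-3-2-2 not covered. → 3%.
Sum: 27% + 21% + 20% + 3% = 71%.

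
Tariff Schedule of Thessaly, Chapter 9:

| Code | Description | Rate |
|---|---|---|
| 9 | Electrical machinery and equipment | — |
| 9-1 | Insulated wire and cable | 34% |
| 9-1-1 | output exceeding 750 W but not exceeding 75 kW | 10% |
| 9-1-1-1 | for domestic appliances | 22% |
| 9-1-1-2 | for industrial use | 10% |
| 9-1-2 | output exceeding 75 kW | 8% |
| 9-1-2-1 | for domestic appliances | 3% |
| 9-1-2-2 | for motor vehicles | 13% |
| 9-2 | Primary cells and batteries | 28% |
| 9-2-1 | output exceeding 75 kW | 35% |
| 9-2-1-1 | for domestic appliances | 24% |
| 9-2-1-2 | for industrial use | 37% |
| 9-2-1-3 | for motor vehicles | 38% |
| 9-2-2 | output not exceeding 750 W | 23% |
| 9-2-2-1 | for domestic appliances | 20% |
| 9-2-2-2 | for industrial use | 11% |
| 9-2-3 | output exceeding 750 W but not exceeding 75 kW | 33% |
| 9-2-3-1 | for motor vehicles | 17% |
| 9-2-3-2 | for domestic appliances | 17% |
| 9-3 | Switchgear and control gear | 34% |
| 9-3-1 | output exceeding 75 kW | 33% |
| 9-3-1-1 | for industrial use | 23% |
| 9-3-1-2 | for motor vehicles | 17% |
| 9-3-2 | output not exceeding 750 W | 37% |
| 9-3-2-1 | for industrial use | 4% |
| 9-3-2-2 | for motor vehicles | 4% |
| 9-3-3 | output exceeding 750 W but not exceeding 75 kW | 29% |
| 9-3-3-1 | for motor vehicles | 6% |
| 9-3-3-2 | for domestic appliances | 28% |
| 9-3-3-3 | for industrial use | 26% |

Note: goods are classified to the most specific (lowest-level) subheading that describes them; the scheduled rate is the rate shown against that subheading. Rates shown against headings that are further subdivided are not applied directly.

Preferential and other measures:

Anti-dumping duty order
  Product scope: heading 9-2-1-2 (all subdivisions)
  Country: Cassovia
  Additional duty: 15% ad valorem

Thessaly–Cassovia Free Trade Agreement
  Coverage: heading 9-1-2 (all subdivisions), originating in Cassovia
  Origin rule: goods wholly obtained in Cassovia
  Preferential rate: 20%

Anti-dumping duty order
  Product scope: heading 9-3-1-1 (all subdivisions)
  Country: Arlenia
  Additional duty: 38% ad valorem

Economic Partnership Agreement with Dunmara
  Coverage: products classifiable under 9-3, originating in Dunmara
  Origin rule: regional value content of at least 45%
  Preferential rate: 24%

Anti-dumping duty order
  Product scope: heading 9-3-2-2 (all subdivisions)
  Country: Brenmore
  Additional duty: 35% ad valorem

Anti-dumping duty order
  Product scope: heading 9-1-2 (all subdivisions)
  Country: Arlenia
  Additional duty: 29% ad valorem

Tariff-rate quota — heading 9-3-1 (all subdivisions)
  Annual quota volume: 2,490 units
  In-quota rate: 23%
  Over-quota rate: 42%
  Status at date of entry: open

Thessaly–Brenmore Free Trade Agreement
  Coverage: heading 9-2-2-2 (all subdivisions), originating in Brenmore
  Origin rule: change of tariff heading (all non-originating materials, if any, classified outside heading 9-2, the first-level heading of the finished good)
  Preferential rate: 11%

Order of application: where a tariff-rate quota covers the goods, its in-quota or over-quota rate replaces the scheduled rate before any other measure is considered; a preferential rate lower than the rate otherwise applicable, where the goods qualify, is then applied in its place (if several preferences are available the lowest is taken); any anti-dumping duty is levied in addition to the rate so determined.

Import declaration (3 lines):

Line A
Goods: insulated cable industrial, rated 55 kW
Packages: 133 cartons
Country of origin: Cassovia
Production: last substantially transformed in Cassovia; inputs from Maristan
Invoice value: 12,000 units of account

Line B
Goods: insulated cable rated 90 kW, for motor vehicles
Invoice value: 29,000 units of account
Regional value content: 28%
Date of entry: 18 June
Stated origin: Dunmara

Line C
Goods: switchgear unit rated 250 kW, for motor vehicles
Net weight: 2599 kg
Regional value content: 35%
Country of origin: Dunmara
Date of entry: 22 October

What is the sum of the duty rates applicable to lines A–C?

Line A: insulated cable → 9-1; rated 55 kW → 9-1-1; industrial → 9-1-1-2. Scheduled 10%. Cassovia agreement on 9-1-2: 9-1-1-2 not covered. → 10%.
Line B: insulated cable → 9-1; rated 90 kW → 9-1-2; for motor vehicles → 9-1-2-2. Scheduled 13%. Dunmara agreement on 9-3: 9-1-2-2 not covered. → 13%.
Line C: switchgear unit → 9-3; rated 250 kW → 9-3-1; for motor vehicles → 9-3-1-2. Scheduled 17%. quota on 9-3-1 open → in-quota 23%; Dunmara agreement on 9-3: RVC < 45%. → 23%.
Sum: 10% + 13% + 23% = 46%.

46%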